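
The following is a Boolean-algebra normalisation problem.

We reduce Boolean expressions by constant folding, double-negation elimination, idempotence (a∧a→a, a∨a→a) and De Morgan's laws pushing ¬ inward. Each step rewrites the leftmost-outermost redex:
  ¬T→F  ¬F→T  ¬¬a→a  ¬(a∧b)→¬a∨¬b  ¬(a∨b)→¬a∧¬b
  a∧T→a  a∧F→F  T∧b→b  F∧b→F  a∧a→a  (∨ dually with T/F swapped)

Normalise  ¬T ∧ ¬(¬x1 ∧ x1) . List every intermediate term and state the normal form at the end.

Answer: normal form = F  (in 2 steps)

Reduction:
  start: ¬T ∧ ¬(¬x1 ∧ x1)
  step 1: F ∧ ¬(¬x1 ∧ x1)
  step 2: F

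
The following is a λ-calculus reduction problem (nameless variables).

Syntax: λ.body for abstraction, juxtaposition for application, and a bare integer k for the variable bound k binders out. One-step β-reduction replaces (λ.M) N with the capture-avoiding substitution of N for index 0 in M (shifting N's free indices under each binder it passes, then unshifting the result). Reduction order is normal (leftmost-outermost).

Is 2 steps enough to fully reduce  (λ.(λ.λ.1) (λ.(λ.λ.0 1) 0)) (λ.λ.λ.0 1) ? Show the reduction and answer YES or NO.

Answer: NO — after 2 steps the term is λ.λ.(λ.λ.0 1) 0, not yet normal

Reduction:
  start: (λ.(λ.λ.1) (λ.(λ.λ.0 1) 0)) (λ.λ.λ.0 1)
  →1  (λ.λ.1) (λ.(λ.λ.0 1) 0)
  →2  λ.λ.(λ.λ.0 1) 0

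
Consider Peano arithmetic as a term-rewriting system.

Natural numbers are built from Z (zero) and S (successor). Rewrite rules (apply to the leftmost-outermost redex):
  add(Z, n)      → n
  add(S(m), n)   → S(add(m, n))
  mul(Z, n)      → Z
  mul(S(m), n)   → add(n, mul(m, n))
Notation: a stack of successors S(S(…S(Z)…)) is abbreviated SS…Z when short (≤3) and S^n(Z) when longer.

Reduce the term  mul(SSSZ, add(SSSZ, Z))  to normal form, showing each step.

Answer: normal form = S^9(Z)  (in 28 steps)

Reduction:
  start: mul(SSSZ, add(SSSZ, Z))
  →1  add(add(SSSZ, Z), mul(SSZ, add(SSSZ, Z)))
  →2  add(S(add(SSZ, Z)), mul(SSZ, add(SSSZ, Z)))
  →3  S(add(add(SSZ, Z), mul(SSZ, add(SSSZ, Z))))
  →4  S(add(S(add(SZ, Z)), mul(SSZ, add(SSSZ, Z))))
  →5  S(S(add(add(SZ, Z), mul(SSZ, add(SSSZ, Z)))))
  →6  S(S(add(S(add(Z, Z)), mul(SSZ, add(SSSZ, Z)))))
  →7  S(S(S(add(add(Z, Z), mul(SSZ, add(SSSZ, Z))))))
  →8  S(S(S(add(Z, mul(SSZ, add(SSSZ, Z))))))
  →9  S(S(S(mul(SSZ, add(SSSZ, Z)))))
  →10  S(S(S(add(add(SSSZ, Z), mul(SZ, add(SSSZ, Z))))))
  →11  S(S(S(add(S(add(SSZ, Z)), mul(SZ, add(SSSZ, Z))))))
  →12  S(S(S(S(add(add(SSZ, Z), mul(SZ, add(SSSZ, Z)))))))
  →13  S(S(S(S(add(S(add(SZ, Z)), mul(SZ, add(SSSZ, Z)))))))
  →14  S(S(S(S(S(add(add(SZ, Z), mul(SZ, add(SSSZ, Z))))))))
  →15  S(S(S(S(S(add(S(add(Z, Z)), mul(SZ, add(SSSZ, Z))))))))
  →16  S(S(S(S(S(S(add(add(Z, Z), mul(SZ, add(SSSZ, Z)))))))))
  →17  S(S(S(S(S(S(add(Z, mul(SZ, add(SSSZ, Z)))))))))
  →18  S(S(S(S(S(S(mul(SZ, add(SSSZ, Z))))))))
  →19  S(S(S(S(S(S(add(add(SSSZ, Z), mul(Z, add(SSSZ, Z)))))))))
  →20  S(S(S(S(S(S(add(S(add(SSZ, Z)), mul(Z, add(SSSZ, Z)))))))))
  →21  S(S(S(S(S(S(S(add(add(SSZ, Z), mul(Z, add(SSSZ, Z))))))))))
  →22  S(S(S(S(S(S(S(add(S(add(SZ, Z)), mul(Z, add(SSSZ, Z))))))))))
  →23  S(S(S(S(S(S(S(S(add(add(SZ, Z), mul(Z, add(SSSZ, Z)))))))))))
  →24  S(S(S(S(S(S(S(S(add(S(add(Z, Z)), mul(Z, add(SSSZ, Z)))))))))))
  →25  S(S(S(S(S(S(S(S(S(add(add(Z, Z), mul(Z, add(SSSZ, Z))))))))))))
  →26  S(S(S(S(S(S(S(S(S(add(Z, mul(Z, add(SSSZ, Z))))))))))))
  →27  S(S(S(S(S(S(S(S(S(mul(Z, add(SSSZ, Z)))))))))))
  →28  S^9(Z)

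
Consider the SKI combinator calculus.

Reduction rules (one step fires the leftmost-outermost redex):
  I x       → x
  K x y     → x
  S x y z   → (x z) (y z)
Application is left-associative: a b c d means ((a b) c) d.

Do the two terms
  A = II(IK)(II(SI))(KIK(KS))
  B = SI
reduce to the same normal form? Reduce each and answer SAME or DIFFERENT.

Answer: SAME — A ⇓ SI, B ⇓ SI

Reduction:
Term A:
  start: II(IK)(II(SI))(KIK(KS))
  step 1: I(IK)(II(SI))(KIK(KS))
  step 2: IK(II(SI))(KIK(KS))
  step 3: K(II(SI))(KIK(KS))
  step 4: II(SI)
  step 5: I(SI)
  step 6: SI

Term B:
  start: SI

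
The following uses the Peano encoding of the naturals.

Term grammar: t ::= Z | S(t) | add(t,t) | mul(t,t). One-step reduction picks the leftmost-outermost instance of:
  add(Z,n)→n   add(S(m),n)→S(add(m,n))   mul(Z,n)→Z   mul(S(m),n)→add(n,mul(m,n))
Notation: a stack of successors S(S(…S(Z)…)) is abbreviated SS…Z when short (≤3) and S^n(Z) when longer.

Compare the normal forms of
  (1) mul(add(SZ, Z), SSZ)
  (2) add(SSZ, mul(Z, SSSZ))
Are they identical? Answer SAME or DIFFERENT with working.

Term A:
  start: mul(add(SZ, Z), SSZ)
  step 1: mul(S(add(Z, Z)), SSZ)
  step 2: add(SSZ, mul(add(Z, Z), SSZ))
  step 3: S(add(SZ, mul(add(Z, Z), SSZ)))
  step 4: S(S(add(Z, mul(add(Z, Z), SSZ))))
  step 5: S(S(mul(add(Z, Z), SSZ)))
  step 6: S(S(mul(Z, SSZ)))
  step 7: SSZ

Term B:
  start: add(SSZ, mul(Z, SSSZ))
  step 1: S(add(SZ, mul(Z, SSSZ)))
  step 2: S(S(add(Z, mul(Z, SSSZ))))
  step 3: S(S(mul(Z, SSSZ)))
  step 4: SSZ

Answer: SAME — A ⇓ SSZ, B ⇓ SSZ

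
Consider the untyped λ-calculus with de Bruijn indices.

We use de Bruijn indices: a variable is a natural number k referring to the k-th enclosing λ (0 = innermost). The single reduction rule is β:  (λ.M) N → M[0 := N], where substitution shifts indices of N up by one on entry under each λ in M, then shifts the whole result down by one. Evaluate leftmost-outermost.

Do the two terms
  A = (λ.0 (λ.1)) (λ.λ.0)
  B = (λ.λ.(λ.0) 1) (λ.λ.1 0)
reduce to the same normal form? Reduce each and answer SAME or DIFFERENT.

Term A:
  start: (λ.0 (λ.1)) (λ.λ.0)
  [1] (λ.λ.0) (λ.λ.λ.0)
  [2] λ.0

Term B:
  start: (λ.λ.(λ.0) 1) (λ.λ.1 0)
  [1] λ.(λ.0) (λ.λ.1 0)
  [2] λ.λ.λ.1 0

Answer: DIFFERENT — A ⇓ λ.0, B ⇓ λ.λ.λ.1 0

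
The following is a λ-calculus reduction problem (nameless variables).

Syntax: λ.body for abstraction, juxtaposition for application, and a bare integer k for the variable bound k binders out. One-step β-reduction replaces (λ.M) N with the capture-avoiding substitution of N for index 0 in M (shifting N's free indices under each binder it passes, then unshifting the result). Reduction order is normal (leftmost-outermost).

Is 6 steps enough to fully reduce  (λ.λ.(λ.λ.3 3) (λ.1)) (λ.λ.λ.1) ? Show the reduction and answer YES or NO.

Answer: YES — reaches normal form λ.λ.λ.λ.1 in 3 ≤ 6 steps

Derivation:
  start: (λ.λ.(λ.λ.3 3) (λ.1)) (λ.λ.λ.1)
  →1  λ.(λ.λ.(λ.λ.λ.1) (λ.λ.λ.1)) (λ.1)
  →2  λ.λ.(λ.λ.λ.1) (λ.λ.λ.1)
  →3  λ.λ.λ.λ.1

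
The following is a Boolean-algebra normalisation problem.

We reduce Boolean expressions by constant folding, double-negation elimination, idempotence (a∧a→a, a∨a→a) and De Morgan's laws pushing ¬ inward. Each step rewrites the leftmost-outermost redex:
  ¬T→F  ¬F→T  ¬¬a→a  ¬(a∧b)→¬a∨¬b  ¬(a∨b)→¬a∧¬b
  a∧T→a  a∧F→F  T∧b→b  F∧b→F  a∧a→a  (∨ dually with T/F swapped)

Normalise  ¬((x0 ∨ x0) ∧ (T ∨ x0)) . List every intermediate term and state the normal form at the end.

Answer: normal form = ¬x0  (in 7 steps)

Working:
  start: ¬((x0 ∨ x0) ∧ (T ∨ x0))
  step 1: ¬(x0 ∨ x0) ∨ ¬(T ∨ x0)
  step 2: (¬x0 ∧ ¬x0) ∨ ¬(T ∨ x0)
  step 3: ¬x0 ∨ ¬(T ∨ x0)
  step 4: ¬x0 ∨ (¬T ∧ ¬x0)
  step 5: ¬x0 ∨ (F ∧ ¬x0)
  step 6: ¬x0 ∨ F
  step 7: ¬x0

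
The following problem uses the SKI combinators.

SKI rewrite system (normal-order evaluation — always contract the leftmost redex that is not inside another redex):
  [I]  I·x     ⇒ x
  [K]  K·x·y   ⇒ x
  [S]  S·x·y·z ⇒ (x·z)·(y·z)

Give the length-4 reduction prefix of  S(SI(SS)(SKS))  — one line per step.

  start: S(SI(SS)(SKS))
  [1] S(I(SKS)(SS(SKS)))
  [2] S(SKS(SS(SKS)))
  [3] S(K(SS(SKS))(S(SS(SKS))))
  [4] S(SS(SKS))

Answer: after 4 steps: S(SS(SKS))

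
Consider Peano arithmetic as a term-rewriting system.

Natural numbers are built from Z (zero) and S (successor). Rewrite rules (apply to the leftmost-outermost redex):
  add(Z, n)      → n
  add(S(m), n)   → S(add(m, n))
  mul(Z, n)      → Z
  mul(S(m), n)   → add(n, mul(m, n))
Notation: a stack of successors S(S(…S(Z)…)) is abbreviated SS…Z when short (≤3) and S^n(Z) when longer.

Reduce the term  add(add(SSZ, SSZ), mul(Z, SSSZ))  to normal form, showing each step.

Answer: normal form = S^4(Z)  (in 9 steps)

Working:
  start: add(add(SSZ, SSZ), mul(Z, SSSZ))
  [1] add(S(add(SZ, SSZ)), mul(Z, SSSZ))
  [2] S(add(add(SZ, SSZ), mul(Z, SSSZ)))
  [3] S(add(S(add(Z, SSZ)), mul(Z, SSSZ)))
  [4] S(S(add(add(Z, SSZ), mul(Z, SSSZ))))
  [5] S(S(add(SSZ, mul(Z, SSSZ))))
  [6] S(S(S(add(SZ, mul(Z, SSSZ)))))
  [7] S(S(S(S(add(Z, mul(Z, SSSZ))))))
  [8] S(S(S(S(mul(Z, SSSZ)))))
  [9] S^4(Z)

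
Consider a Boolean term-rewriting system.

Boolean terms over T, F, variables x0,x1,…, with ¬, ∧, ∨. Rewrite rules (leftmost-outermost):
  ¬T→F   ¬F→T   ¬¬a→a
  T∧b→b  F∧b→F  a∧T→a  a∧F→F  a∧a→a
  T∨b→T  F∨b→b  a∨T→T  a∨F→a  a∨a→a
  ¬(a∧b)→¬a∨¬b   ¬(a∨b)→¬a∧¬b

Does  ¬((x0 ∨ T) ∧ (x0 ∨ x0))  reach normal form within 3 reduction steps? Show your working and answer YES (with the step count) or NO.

  start: ¬((x0 ∨ T) ∧ (x0 ∨ x0))
  step 1: ¬(x0 ∨ T) ∨ ¬(x0 ∨ x0)
  step 2: (¬x0 ∧ ¬T) ∨ ¬(x0 ∨ x0)
  step 3: (¬x0 ∧ F) ∨ ¬(x0 ∨ x0)

Answer: NO — after 3 steps the term is (¬x0 ∧ F) ∨ ¬(x0 ∨ x0), not yet normal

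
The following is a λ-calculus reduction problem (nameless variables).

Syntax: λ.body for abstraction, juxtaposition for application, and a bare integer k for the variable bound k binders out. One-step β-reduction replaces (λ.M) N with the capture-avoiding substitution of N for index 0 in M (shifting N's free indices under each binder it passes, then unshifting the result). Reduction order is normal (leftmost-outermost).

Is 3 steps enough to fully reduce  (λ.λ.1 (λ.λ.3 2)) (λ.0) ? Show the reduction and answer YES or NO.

Answer: YES — reaches normal form λ.λ.λ.2 in 3 ≤ 3 steps

Working:
  start: (λ.λ.1 (λ.λ.3 2)) (λ.0)
  step 1: λ.(λ.0) (λ.λ.(λ.0) 2)
  step 2: λ.λ.λ.(λ.0) 2
  step 3: λ.λ.λ.2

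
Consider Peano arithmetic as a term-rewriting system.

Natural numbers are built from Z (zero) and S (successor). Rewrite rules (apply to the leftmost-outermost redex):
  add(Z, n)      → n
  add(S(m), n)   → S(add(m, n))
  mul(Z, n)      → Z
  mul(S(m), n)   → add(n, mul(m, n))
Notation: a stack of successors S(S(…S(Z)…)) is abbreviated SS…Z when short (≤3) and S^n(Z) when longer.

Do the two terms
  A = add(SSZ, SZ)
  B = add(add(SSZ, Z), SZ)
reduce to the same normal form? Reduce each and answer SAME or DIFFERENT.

Term A:
  start: add(SSZ, SZ)
  [1] S(add(SZ, SZ))
  [2] S(S(add(Z, SZ)))
  [3] SSSZ

Term B:
  start: add(add(SSZ, Z), SZ)
  [1] add(S(add(SZ, Z)), SZ)
  [2] S(add(add(SZ, Z), SZ))
  [3] S(add(S(add(Z, Z)), SZ))
  [4] S(S(add(add(Z, Z), SZ)))
  [5] S(S(add(Z, SZ)))
  [6] SSSZ

Answer: SAME — A ⇓ SSSZ, B ⇓ SSSZ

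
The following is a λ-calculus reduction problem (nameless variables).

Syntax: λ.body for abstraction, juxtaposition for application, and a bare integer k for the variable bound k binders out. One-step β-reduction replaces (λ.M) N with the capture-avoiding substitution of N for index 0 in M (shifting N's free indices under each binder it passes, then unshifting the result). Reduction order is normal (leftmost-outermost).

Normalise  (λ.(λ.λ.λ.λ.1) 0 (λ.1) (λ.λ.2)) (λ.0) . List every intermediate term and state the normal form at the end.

Answer: normal form = λ.λ.λ.λ.0  (in 4 steps)

Reduction:
  start: (λ.(λ.λ.λ.λ.1) 0 (λ.1) (λ.λ.2)) (λ.0)
  [1] (λ.λ.λ.λ.1) (λ.0) (λ.λ.0) (λ.λ.λ.0)
  [2] (λ.λ.λ.1) (λ.λ.0) (λ.λ.λ.0)
  [3] (λ.λ.1) (λ.λ.λ.0)
  [4] λ.λ.λ.λ.0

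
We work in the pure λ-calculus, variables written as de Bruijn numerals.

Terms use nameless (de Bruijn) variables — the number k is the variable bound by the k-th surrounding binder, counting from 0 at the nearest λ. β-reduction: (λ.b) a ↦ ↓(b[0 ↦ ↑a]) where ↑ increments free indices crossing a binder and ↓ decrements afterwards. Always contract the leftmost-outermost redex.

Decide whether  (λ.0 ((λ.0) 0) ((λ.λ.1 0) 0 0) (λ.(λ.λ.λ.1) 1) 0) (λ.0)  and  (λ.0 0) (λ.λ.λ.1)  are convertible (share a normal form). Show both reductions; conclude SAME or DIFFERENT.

Term A:
  start: (λ.0 ((λ.0) 0) ((λ.λ.1 0) 0 0) (λ.(λ.λ.λ.1) 1) 0) (λ.0)
  [1] (λ.0) ((λ.0) (λ.0)) ((λ.λ.1 0) (λ.0) (λ.0)) (λ.(λ.λ.λ.1) (λ.0)) (λ.0)
  [2] (λ.0) (λ.0) ((λ.λ.1 0) (λ.0) (λ.0)) (λ.(λ.λ.λ.1) (λ.0)) (λ.0)
  [3] (λ.0) ((λ.λ.1 0) (λ.0) (λ.0)) (λ.(λ.λ.λ.1) (λ.0)) (λ.0)
  [4] (λ.λ.1 0) (λ.0) (λ.0) (λ.(λ.λ.λ.1) (λ.0)) (λ.0)
  [5] (λ.(λ.0) 0) (λ.0) (λ.(λ.λ.λ.1) (λ.0)) (λ.0)
  [6] (λ.0) (λ.0) (λ.(λ.λ.λ.1) (λ.0)) (λ.0)
  [7] (λ.0) (λ.(λ.λ.λ.1) (λ.0)) (λ.0)
  [8] (λ.(λ.λ.λ.1) (λ.0)) (λ.0)
  [9] (λ.λ.λ.1) (λ.0)
  [10] λ.λ.1

Term B:
  start: (λ.0 0) (λ.λ.λ.1)
  [1] (λ.λ.λ.1) (λ.λ.λ.1)
  [2] λ.λ.1

Answer: SAME — A ⇓ λ.λ.1, B ⇓ λ.λ.1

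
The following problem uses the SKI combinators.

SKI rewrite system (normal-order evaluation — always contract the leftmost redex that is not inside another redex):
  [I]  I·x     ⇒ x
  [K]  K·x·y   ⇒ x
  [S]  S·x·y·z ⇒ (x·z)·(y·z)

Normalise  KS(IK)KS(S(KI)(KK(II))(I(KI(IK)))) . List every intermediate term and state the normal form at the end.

  start: KS(IK)KS(S(KI)(KK(II))(I(KI(IK))))
  step 1: SKS(S(KI)(KK(II))(I(KI(IK))))
  step 2: K(S(KI)(KK(II))(I(KI(IK))))(S(S(KI)(KK(II))(I(KI(IK)))))
  step 3: S(KI)(KK(II))(I(KI(IK)))
  step 4: KI(I(KI(IK)))(KK(II)(I(KI(IK))))
  step 5: I(KK(II)(I(KI(IK))))
  step 6: KK(II)(I(KI(IK)))
  step 7: K(I(KI(IK)))
  step 8: K(KI(IK))
  step 9: KI

Answer: normal form = KI  (in 9 steps)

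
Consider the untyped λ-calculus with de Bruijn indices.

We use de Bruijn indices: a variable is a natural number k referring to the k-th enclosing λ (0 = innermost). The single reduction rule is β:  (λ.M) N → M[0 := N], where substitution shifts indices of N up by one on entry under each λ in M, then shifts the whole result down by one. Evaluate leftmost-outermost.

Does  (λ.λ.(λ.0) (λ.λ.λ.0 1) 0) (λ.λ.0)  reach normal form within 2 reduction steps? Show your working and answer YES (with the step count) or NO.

Answer: NO — after 2 steps the term is λ.(λ.λ.λ.0 1) 0, not yet normal

Derivation:
  start: (λ.λ.(λ.0) (λ.λ.λ.0 1) 0) (λ.λ.0)
  →1  λ.(λ.0) (λ.λ.λ.0 1) 0
  →2  λ.(λ.λ.λ.0 1) 0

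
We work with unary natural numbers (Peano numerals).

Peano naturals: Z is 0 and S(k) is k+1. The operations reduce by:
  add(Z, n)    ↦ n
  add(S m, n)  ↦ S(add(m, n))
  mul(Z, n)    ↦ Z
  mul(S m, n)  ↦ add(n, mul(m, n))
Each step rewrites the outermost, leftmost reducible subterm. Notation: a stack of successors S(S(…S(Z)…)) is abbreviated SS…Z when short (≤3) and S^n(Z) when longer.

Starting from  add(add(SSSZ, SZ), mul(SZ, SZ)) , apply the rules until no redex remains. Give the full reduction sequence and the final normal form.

Answer: normal form = S^5(Z)  (in 13 steps)

Working:
  start: add(add(SSSZ, SZ), mul(SZ, SZ))
  step 1: add(S(add(SSZ, SZ)), mul(SZ, SZ))
  step 2: S(add(add(SSZ, SZ), mul(SZ, SZ)))
  step 3: S(add(S(add(SZ, SZ)), mul(SZ, SZ)))
  step 4: S(S(add(add(SZ, SZ), mul(SZ, SZ))))
  step 5: S(S(add(S(add(Z, SZ)), mul(SZ, SZ))))
  step 6: S(S(S(add(add(Z, SZ), mul(SZ, SZ)))))
  step 7: S(S(S(add(SZ, mul(SZ, SZ)))))
  step 8: S(S(S(S(add(Z, mul(SZ, SZ))))))
  step 9: S(S(S(S(mul(SZ, SZ)))))
  step 10: S(S(S(S(add(SZ, mul(Z, SZ))))))
  step 11: S(S(S(S(S(add(Z, mul(Z, SZ)))))))
  step 12: S(S(S(S(S(mul(Z, SZ))))))
  step 13: S^5(Z)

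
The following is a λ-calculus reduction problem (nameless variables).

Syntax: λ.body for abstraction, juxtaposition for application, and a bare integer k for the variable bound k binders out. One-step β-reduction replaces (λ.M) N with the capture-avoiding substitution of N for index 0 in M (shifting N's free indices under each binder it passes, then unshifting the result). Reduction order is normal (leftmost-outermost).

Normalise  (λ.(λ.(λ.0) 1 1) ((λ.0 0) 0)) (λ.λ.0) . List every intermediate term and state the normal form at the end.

  start: (λ.(λ.(λ.0) 1 1) ((λ.0 0) 0)) (λ.λ.0)
  step 1: (λ.(λ.0) (λ.λ.0) (λ.λ.0)) ((λ.0 0) (λ.λ.0))
  step 2: (λ.0) (λ.λ.0) (λ.λ.0)
  step 3: (λ.λ.0) (λ.λ.0)
  step 4: λ.0

Answer: normal form = λ.0  (in 4 steps)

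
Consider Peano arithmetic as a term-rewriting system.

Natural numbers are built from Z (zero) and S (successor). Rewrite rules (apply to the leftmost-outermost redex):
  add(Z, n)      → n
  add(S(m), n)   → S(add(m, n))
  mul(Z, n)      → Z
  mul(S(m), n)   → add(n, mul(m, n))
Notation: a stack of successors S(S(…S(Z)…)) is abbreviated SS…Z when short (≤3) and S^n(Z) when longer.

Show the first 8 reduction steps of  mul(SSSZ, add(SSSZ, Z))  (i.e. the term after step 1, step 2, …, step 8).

Answer: after 8 steps: S(S(S(add(Z, mul(SSZ, add(SSSZ, Z))))))

Derivation:
  start: mul(SSSZ, add(SSSZ, Z))
  step 1: add(add(SSSZ, Z), mul(SSZ, add(SSSZ, Z)))
  step 2: add(S(add(SSZ, Z)), mul(SSZ, add(SSSZ, Z)))
  step 3: S(add(add(SSZ, Z), mul(SSZ, add(SSSZ, Z))))
  step 4: S(add(S(add(SZ, Z)), mul(SSZ, add(SSSZ, Z))))
  step 5: S(S(add(add(SZ, Z), mul(SSZ, add(SSSZ, Z)))))
  step 6: S(S(add(S(add(Z, Z)), mul(SSZ, add(SSSZ, Z)))))
  step 7: S(S(S(add(add(Z, Z), mul(SSZ, add(SSSZ, Z))))))
  step 8: S(S(S(add(Z, mul(SSZ, add(SSSZ, Z))))))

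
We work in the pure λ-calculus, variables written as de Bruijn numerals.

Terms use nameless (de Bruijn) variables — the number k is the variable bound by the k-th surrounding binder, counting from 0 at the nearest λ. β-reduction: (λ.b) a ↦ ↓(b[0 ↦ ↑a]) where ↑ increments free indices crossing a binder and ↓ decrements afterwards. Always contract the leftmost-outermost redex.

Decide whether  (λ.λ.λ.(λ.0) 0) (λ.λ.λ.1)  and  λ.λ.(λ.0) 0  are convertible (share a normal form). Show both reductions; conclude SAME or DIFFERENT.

Answer: SAME — A ⇓ λ.λ.0, B ⇓ λ.λ.0

Working:
Term A:
  start: (λ.λ.λ.(λ.0) 0) (λ.λ.λ.1)
  step 1: λ.λ.(λ.0) 0
  step 2: λ.λ.0

Term B:
  start: λ.λ.(λ.0) 0
  step 1: λ.λ.0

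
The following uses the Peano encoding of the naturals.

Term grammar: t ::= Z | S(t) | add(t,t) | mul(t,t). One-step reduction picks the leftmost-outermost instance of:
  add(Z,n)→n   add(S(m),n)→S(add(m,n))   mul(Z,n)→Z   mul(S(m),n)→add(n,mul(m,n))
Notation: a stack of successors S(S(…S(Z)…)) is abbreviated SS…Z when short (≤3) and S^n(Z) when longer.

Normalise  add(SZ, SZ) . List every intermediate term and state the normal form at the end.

Answer: normal form = SSZ  (in 2 steps)

Working:
  start: add(SZ, SZ)
  →1  S(add(Z, SZ))
  →2  SSZ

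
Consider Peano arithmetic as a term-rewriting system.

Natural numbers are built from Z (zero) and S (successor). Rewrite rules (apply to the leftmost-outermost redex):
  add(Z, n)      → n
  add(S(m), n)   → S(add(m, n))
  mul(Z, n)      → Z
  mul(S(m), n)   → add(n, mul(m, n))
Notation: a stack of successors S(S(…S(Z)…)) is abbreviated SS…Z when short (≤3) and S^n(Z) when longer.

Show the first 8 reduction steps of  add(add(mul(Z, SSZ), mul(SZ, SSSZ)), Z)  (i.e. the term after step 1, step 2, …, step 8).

Answer: after 8 steps: S(S(add(S(add(Z, mul(Z, SSSZ))), Z)))

Reduction:
  start: add(add(mul(Z, SSZ), mul(SZ, SSSZ)), Z)
  step 1: add(add(Z, mul(SZ, SSSZ)), Z)
  step 2: add(mul(SZ, SSSZ), Z)
  step 3: add(add(SSSZ, mul(Z, SSSZ)), Z)
  step 4: add(S(add(SSZ, mul(Z, SSSZ))), Z)
  step 5: S(add(add(SSZ, mul(Z, SSSZ)), Z))
  step 6: S(add(S(add(SZ, mul(Z, SSSZ))), Z))
  step 7: S(S(add(add(SZ, mul(Z, SSSZ)), Z)))
  step 8: S(S(add(S(add(Z, mul(Z, SSSZ))), Z)))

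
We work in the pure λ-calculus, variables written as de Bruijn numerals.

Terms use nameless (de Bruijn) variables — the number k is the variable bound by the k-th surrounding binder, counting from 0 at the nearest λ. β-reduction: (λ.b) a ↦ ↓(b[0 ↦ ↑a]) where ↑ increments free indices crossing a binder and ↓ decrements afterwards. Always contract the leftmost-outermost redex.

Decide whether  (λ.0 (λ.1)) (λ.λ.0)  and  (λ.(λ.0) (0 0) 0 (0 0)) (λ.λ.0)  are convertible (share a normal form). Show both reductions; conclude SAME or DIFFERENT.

Answer: SAME — A ⇓ λ.0, B ⇓ λ.0

Reduction:
Term A:
  start: (λ.0 (λ.1)) (λ.λ.0)
  step 1: (λ.λ.0) (λ.λ.λ.0)
  step 2: λ.0

Term B:
  start: (λ.(λ.0) (0 0) 0 (0 0)) (λ.λ.0)
  step 1: (λ.0) ((λ.λ.0) (λ.λ.0)) (λ.λ.0) ((λ.λ.0) (λ.λ.0))
  step 2: (λ.λ.0) (λ.λ.0) (λ.λ.0) ((λ.λ.0) (λ.λ.0))
  step 3: (λ.0) (λ.λ.0) ((λ.λ.0) (λ.λ.0))
  step 4: (λ.λ.0) ((λ.λ.0) (λ.λ.0))
  step 5: λ.0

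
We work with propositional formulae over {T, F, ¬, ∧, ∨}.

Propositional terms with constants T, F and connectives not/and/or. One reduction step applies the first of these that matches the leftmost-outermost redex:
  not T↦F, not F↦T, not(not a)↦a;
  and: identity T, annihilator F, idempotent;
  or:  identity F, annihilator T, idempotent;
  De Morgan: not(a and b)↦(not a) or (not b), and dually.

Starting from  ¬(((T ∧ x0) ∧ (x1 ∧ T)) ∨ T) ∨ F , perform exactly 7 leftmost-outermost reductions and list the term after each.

Answer: after 7 steps: (¬x0 ∨ (¬x1 ∨ ¬T)) ∧ ¬T

Reduction:
  start: ¬(((T ∧ x0) ∧ (x1 ∧ T)) ∨ T) ∨ F
  [1] ¬(((T ∧ x0) ∧ (x1 ∧ T)) ∨ T)
  [2] ¬((T ∧ x0) ∧ (x1 ∧ T)) ∧ ¬T
  [3] (¬(T ∧ x0) ∨ ¬(x1 ∧ T)) ∧ ¬T
  [4] ((¬T ∨ ¬x0) ∨ ¬(x1 ∧ T)) ∧ ¬T
  [5] ((F ∨ ¬x0) ∨ ¬(x1 ∧ T)) ∧ ¬T
  [6] (¬x0 ∨ ¬(x1 ∧ T)) ∧ ¬T
  [7] (¬x0 ∨ (¬x1 ∨ ¬T)) ∧ ¬T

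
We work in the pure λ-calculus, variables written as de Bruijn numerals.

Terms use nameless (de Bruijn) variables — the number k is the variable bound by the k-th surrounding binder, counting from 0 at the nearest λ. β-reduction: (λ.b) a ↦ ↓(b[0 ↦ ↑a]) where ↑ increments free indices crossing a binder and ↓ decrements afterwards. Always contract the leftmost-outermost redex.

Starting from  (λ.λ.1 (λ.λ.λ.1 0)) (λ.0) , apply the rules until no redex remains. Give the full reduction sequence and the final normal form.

  start: (λ.λ.1 (λ.λ.λ.1 0)) (λ.0)
  step 1: λ.(λ.0) (λ.λ.λ.1 0)
  step 2: λ.λ.λ.λ.1 0

Answer: normal form = λ.λ.λ.λ.1 0  (in 2 steps)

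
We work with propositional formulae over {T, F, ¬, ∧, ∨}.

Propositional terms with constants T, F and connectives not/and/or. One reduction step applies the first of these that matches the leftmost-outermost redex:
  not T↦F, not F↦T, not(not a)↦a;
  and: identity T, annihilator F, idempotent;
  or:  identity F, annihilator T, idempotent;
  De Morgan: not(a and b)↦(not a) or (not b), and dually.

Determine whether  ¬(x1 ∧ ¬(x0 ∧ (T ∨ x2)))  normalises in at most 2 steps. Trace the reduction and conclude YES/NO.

Answer: NO — after 2 steps the term is ¬x1 ∨ (x0 ∧ (T ∨ x2)), not yet normal

Reduction:
  start: ¬(x1 ∧ ¬(x0 ∧ (T ∨ x2)))
  →1  ¬x1 ∨ ¬¬(x0 ∧ (T ∨ x2))
  →2  ¬x1 ∨ (x0 ∧ (T ∨ x2))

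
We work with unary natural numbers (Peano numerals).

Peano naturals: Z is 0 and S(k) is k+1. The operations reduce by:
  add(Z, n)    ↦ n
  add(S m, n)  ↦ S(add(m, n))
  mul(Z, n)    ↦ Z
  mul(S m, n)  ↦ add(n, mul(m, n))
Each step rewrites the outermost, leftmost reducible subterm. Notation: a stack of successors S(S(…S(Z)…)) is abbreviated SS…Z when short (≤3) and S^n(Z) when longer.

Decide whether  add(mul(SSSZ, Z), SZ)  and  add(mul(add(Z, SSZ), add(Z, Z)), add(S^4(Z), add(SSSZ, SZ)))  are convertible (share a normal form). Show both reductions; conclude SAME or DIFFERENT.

Term A:
  start: add(mul(SSSZ, Z), SZ)
  [1] add(add(Z, mul(SSZ, Z)), SZ)
  [2] add(mul(SSZ, Z), SZ)
  [3] add(add(Z, mul(SZ, Z)), SZ)
  [4] add(mul(SZ, Z), SZ)
  [5] add(add(Z, mul(Z, Z)), SZ)
  [6] add(mul(Z, Z), SZ)
  [7] add(Z, SZ)
  [8] SZ

Term B:
  start: add(mul(add(Z, SSZ), add(Z, Z)), add(S^4(Z), add(SSSZ, SZ)))
  [1] add(mul(SSZ, add(Z, Z)), add(S^4(Z), add(SSSZ, SZ)))
  [2] add(add(add(Z, Z), mul(SZ, add(Z, Z))), add(S^4(Z), add(SSSZ, SZ)))
  [3] add(add(Z, mul(SZ, add(Z, Z))), add(S^4(Z), add(SSSZ, SZ)))
  [4] add(mul(SZ, add(Z, Z)), add(S^4(Z), add(SSSZ, SZ)))
  [5] add(add(add(Z, Z), mul(Z, add(Z, Z))), add(S^4(Z), add(SSSZ, SZ)))
  [6] add(add(Z, mul(Z, add(Z, Z))), add(S^4(Z), add(SSSZ, SZ)))
  [7] add(mul(Z, add(Z, Z)), add(S^4(Z), add(SSSZ, SZ)))
  [8] add(Z, add(S^4(Z), add(SSSZ, SZ)))
  [9] add(S^4(Z), add(SSSZ, SZ))
  [10] S(add(SSSZ, add(SSSZ, SZ)))
  [11] S(S(add(SSZ, add(SSSZ, SZ))))
  [12] S(S(S(add(SZ, add(SSSZ, SZ)))))
  [13] S(S(S(S(add(Z, add(SSSZ, SZ))))))
  [14] S(S(S(S(add(SSSZ, SZ)))))
  [15] S(S(S(S(S(add(SSZ, SZ))))))
  [16] S(S(S(S(S(S(add(SZ, SZ)))))))
  [17] S(S(S(S(S(S(S(add(Z, SZ))))))))
  [18] S^8(Z)

Answer: DIFFERENT — A ⇓ SZ, B ⇓ S^8(Z)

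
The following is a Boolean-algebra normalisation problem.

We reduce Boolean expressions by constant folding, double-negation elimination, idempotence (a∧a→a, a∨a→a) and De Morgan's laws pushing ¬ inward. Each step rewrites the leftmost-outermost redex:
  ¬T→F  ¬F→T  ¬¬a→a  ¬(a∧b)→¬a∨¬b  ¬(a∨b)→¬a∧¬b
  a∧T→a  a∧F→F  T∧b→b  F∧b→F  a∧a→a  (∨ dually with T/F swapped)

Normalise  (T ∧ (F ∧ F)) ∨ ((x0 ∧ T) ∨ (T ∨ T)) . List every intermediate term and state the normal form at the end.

Answer: normal form = T  (in 6 steps)

Working:
  start: (T ∧ (F ∧ F)) ∨ ((x0 ∧ T) ∨ (T ∨ T))
  step 1: (F ∧ F) ∨ ((x0 ∧ T) ∨ (T ∨ T))
  step 2: F ∨ ((x0 ∧ T) ∨ (T ∨ T))
  step 3: (x0 ∧ T) ∨ (T ∨ T)
  step 4: x0 ∨ (T ∨ T)
  step 5: x0 ∨ T
  step 6: T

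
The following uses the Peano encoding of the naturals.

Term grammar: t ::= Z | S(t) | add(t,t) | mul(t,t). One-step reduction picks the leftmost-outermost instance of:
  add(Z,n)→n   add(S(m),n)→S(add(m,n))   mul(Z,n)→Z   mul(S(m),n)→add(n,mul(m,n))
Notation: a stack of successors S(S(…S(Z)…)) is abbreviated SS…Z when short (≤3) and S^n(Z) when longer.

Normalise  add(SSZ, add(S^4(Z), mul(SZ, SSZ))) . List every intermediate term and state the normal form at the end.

  start: add(SSZ, add(S^4(Z), mul(SZ, SSZ)))
  →1  S(add(SZ, add(S^4(Z), mul(SZ, SSZ))))
  →2  S(S(add(Z, add(S^4(Z), mul(SZ, SSZ)))))
  →3  S(S(add(S^4(Z), mul(SZ, SSZ))))
  →4  S(S(S(add(SSSZ, mul(SZ, SSZ)))))
  →5  S(S(S(S(add(SSZ, mul(SZ, SSZ))))))
  →6  S(S(S(S(S(add(SZ, mul(SZ, SSZ)))))))
  →7  S(S(S(S(S(S(add(Z, mul(SZ, SSZ))))))))
  →8  S(S(S(S(S(S(mul(SZ, SSZ)))))))
  →9  S(S(S(S(S(S(add(SSZ, mul(Z, SSZ))))))))
  →10  S(S(S(S(S(S(S(add(SZ, mul(Z, SSZ)))))))))
  →11  S(S(S(S(S(S(S(S(add(Z, mul(Z, SSZ))))))))))
  →12  S(S(S(S(S(S(S(S(mul(Z, SSZ)))))))))
  →13  S^8(Z)

Answer: normal form = S^8(Z)  (in 13 steps)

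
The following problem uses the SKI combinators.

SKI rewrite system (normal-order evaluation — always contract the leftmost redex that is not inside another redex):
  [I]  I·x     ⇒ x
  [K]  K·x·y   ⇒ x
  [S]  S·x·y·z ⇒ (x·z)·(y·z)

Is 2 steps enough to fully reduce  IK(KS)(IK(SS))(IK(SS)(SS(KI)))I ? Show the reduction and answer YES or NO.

Answer: NO — after 2 steps the term is KS(IK(SS)(SS(KI)))I, not yet normal

Derivation:
  start: IK(KS)(IK(SS))(IK(SS)(SS(KI)))I
  [1] K(KS)(IK(SS))(IK(SS)(SS(KI)))I
  [2] KS(IK(SS)(SS(KI)))I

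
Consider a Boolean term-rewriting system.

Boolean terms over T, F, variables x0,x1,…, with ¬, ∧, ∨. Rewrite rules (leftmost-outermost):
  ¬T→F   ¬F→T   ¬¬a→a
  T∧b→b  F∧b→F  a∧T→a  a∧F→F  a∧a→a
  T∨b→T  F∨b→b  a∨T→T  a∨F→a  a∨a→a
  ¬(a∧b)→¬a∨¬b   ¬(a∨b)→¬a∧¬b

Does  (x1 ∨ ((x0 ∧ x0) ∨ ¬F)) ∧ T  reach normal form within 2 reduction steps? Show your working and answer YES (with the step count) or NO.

Answer: NO — after 2 steps the term is x1 ∨ (x0 ∨ ¬F), not yet normal

Working:
  start: (x1 ∨ ((x0 ∧ x0) ∨ ¬F)) ∧ T
  →1  x1 ∨ ((x0 ∧ x0) ∨ ¬F)
  →2  x1 ∨ (x0 ∨ ¬F)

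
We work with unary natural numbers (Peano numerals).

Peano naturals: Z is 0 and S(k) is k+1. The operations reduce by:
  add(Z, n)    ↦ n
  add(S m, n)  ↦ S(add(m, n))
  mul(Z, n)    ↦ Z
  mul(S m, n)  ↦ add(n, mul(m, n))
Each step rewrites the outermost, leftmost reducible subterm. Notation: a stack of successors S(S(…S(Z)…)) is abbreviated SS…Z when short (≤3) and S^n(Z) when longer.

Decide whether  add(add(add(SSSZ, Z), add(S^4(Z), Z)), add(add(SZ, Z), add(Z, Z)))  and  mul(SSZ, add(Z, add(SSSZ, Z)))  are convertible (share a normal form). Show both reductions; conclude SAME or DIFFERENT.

Answer: DIFFERENT — A ⇓ S^8(Z), B ⇓ S^6(Z)

Working:
Term A:
  start: add(add(add(SSSZ, Z), add(S^4(Z), Z)), add(add(SZ, Z), add(Z, Z)))
  →1  add(add(S(add(SSZ, Z)), add(S^4(Z), Z)), add(add(SZ, Z), add(Z, Z)))
  →2  add(S(add(add(SSZ, Z), add(S^4(Z), Z))), add(add(SZ, Z), add(Z, Z)))
  →3  S(add(add(add(SSZ, Z), add(S^4(Z), Z)), add(add(SZ, Z), add(Z, Z))))
  →4  S(add(add(S(add(SZ, Z)), add(S^4(Z), Z)), add(add(SZ, Z), add(Z, Z))))
  →5  S(add(S(add(add(SZ, Z), add(S^4(Z), Z))), add(add(SZ, Z), add(Z, Z))))
  →6  S(S(add(add(add(SZ, Z), add(S^4(Z), Z)), add(add(SZ, Z), add(Z, Z)))))
  →7  S(S(add(add(S(add(Z, Z)), add(S^4(Z), Z)), add(add(SZ, Z), add(Z, Z)))))
  →8  S(S(add(S(add(add(Z, Z), add(S^4(Z), Z))), add(add(SZ, Z), add(Z, Z)))))
  →9  S(S(S(add(add(add(Z, Z), add(S^4(Z), Z)), add(add(SZ, Z), add(Z, Z))))))
  →10  S(S(S(add(add(Z, add(S^4(Z), Z)), add(add(SZ, Z), add(Z, Z))))))
  →11  S(S(S(add(add(S^4(Z), Z), add(add(SZ, Z), add(Z, Z))))))
  →12  S(S(S(add(S(add(SSSZ, Z)), add(add(SZ, Z), add(Z, Z))))))
  →13  S(S(S(S(add(add(SSSZ, Z), add(add(SZ, Z), add(Z, Z)))))))
  →14  S(S(S(S(add(S(add(SSZ, Z)), add(add(SZ, Z), add(Z, Z)))))))
  →15  S(S(S(S(S(add(add(SSZ, Z), add(add(SZ, Z), add(Z, Z))))))))
  →16  S(S(S(S(S(add(S(add(SZ, Z)), add(add(SZ, Z), add(Z, Z))))))))
  →17  S(S(S(S(S(S(add(add(SZ, Z), add(add(SZ, Z), add(Z, Z)))))))))
  →18  S(S(S(S(S(S(add(S(add(Z, Z)), add(add(SZ, Z), add(Z, Z)))))))))
  →19  S(S(S(S(S(S(S(add(add(Z, Z), add(add(SZ, Z), add(Z, Z))))))))))
  →20  S(S(S(S(S(S(S(add(Z, add(add(SZ, Z), add(Z, Z))))))))))
  →21  S(S(S(S(S(S(S(add(add(SZ, Z), add(Z, Z)))))))))
  →22  S(S(S(S(S(S(S(add(S(add(Z, Z)), add(Z, Z)))))))))
  →23  S(S(S(S(S(S(S(S(add(add(Z, Z), add(Z, Z))))))))))
  →24  S(S(S(S(S(S(S(S(add(Z, add(Z, Z))))))))))
  →25  S(S(S(S(S(S(S(S(add(Z, Z)))))))))
  →26  S^8(Z)

Term B:
  start: mul(SSZ, add(Z, add(SSSZ, Z)))
  →1  add(add(Z, add(SSSZ, Z)), mul(SZ, add(Z, add(SSSZ, Z))))
  →2  add(add(SSSZ, Z), mul(SZ, add(Z, add(SSSZ, Z))))
  →3  add(S(add(SSZ, Z)), mul(SZ, add(Z, add(SSSZ, Z))))
  →4  S(add(add(SSZ, Z), mul(SZ, add(Z, add(SSSZ, Z)))))
  →5  S(add(S(add(SZ, Z)), mul(SZ, add(Z, add(SSSZ, Z)))))
  →6  S(S(add(add(SZ, Z), mul(SZ, add(Z, add(SSSZ, Z))))))
  →7  S(S(add(S(add(Z, Z)), mul(SZ, add(Z, add(SSSZ, Z))))))
  →8  S(S(S(add(add(Z, Z), mul(SZ, add(Z, add(SSSZ, Z)))))))
  →9  S(S(S(add(Z, mul(SZ, add(Z, add(SSSZ, Z)))))))
  →10  S(S(S(mul(SZ, add(Z, add(SSSZ, Z))))))
  →11  S(S(S(add(add(Z, add(SSSZ, Z)), mul(Z, add(Z, add(SSSZ, Z)))))))
  →12  S(S(S(add(add(SSSZ, Z), mul(Z, add(Z, add(SSSZ, Z)))))))
  →13  S(S(S(add(S(add(SSZ, Z)), mul(Z, add(Z, add(SSSZ, Z)))))))
  →14  S(S(S(S(add(add(SSZ, Z), mul(Z, add(Z, add(SSSZ, Z))))))))
  →15  S(S(S(S(add(S(add(SZ, Z)), mul(Z, add(Z, add(SSSZ, Z))))))))
  →16  S(S(S(S(S(add(add(SZ, Z), mul(Z, add(Z, add(SSSZ, Z)))))))))
  →17  S(S(S(S(S(add(S(add(Z, Z)), mul(Z, add(Z, add(SSSZ, Z)))))))))
  →18  S(S(S(S(S(S(add(add(Z, Z), mul(Z, add(Z, add(SSSZ, Z))))))))))
  →19  S(S(S(S(S(S(add(Z, mul(Z, add(Z, add(SSSZ, Z))))))))))
  →20  S(S(S(S(S(S(mul(Z, add(Z, add(SSSZ, Z)))))))))
  →21  S^6(Z)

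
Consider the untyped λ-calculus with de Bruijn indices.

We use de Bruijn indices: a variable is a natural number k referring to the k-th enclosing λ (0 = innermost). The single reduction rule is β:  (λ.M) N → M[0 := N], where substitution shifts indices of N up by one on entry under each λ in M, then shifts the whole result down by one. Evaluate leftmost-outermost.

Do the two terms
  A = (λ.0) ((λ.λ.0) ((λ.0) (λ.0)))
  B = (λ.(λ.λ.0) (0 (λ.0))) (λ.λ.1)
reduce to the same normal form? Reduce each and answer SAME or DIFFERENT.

Term A:
  start: (λ.0) ((λ.λ.0) ((λ.0) (λ.0)))
  step 1: (λ.λ.0) ((λ.0) (λ.0))
  step 2: λ.0

Term B:
  start: (λ.(λ.λ.0) (0 (λ.0))) (λ.λ.1)
  step 1: (λ.λ.0) ((λ.λ.1) (λ.0))
  step 2: λ.0

Answer: SAME — A ⇓ λ.0, B ⇓ λ.0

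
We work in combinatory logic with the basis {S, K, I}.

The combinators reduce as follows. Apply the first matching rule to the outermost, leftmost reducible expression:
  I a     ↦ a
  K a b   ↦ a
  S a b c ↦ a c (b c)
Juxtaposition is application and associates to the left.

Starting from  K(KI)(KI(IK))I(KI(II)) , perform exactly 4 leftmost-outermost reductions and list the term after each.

Answer: after 4 steps: I

Reduction:
  start: K(KI)(KI(IK))I(KI(II))
  [1] KII(KI(II))
  [2] I(KI(II))
  [3] KI(II)
  [4] I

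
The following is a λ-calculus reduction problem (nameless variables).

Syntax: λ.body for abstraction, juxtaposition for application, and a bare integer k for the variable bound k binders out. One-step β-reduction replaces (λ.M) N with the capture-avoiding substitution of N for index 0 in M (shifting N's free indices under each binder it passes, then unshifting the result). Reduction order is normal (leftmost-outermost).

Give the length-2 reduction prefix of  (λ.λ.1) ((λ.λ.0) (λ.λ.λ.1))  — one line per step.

  start: (λ.λ.1) ((λ.λ.0) (λ.λ.λ.1))
  →1  λ.(λ.λ.0) (λ.λ.λ.1)
  →2  λ.λ.0

Answer: after 2 steps: λ.λ.0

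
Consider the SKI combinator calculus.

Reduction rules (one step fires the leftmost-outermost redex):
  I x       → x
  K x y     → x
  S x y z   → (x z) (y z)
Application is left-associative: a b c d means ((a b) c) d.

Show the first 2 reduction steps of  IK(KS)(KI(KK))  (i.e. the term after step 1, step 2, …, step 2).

Answer: after 2 steps: KS

Working:
  start: IK(KS)(KI(KK))
  →1  K(KS)(KI(KK))
  →2  KS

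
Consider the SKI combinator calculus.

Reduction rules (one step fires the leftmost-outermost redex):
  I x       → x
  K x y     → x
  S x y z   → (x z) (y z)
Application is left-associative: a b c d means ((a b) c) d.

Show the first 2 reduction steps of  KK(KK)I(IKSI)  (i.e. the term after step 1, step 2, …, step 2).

  start: KK(KK)I(IKSI)
  [1] KI(IKSI)
  [2] I

Answer: after 2 steps: I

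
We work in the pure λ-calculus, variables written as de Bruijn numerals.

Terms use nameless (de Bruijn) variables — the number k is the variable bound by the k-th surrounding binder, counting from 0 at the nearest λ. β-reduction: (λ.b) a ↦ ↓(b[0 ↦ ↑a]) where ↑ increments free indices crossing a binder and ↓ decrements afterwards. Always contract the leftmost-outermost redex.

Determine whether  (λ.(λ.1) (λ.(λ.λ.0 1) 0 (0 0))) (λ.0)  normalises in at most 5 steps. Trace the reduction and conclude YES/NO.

Answer: YES — reaches normal form λ.0 in 2 ≤ 5 steps

Derivation:
  start: (λ.(λ.1) (λ.(λ.λ.0 1) 0 (0 0))) (λ.0)
  step 1: (λ.λ.0) (λ.(λ.λ.0 1) 0 (0 0))
  step 2: λ.0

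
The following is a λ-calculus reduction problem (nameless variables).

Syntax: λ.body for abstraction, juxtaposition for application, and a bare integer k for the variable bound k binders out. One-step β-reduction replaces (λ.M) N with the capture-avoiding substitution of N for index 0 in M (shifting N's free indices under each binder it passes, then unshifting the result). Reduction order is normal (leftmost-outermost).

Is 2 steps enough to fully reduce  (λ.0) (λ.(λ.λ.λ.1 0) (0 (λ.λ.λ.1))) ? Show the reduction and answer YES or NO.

  start: (λ.0) (λ.(λ.λ.λ.1 0) (0 (λ.λ.λ.1)))
  →1  λ.(λ.λ.λ.1 0) (0 (λ.λ.λ.1))
  →2  λ.λ.λ.1 0

Answer: YES — reaches normal form λ.λ.λ.1 0 in 2 ≤ 2 steps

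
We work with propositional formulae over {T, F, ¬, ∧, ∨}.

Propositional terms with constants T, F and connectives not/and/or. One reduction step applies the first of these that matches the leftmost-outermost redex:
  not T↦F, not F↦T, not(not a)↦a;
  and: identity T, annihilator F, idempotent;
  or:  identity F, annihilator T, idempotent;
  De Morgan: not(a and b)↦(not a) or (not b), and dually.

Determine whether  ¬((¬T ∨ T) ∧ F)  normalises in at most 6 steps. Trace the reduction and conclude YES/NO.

Answer: NO — after 6 steps the term is ¬F, not yet normal

Working:
  start: ¬((¬T ∨ T) ∧ F)
  [1] ¬(¬T ∨ T) ∨ ¬F
  [2] (¬¬T ∧ ¬T) ∨ ¬F
  [3] (T ∧ ¬T) ∨ ¬F
  [4] ¬T ∨ ¬F
  [5] F ∨ ¬F
  [6] ¬F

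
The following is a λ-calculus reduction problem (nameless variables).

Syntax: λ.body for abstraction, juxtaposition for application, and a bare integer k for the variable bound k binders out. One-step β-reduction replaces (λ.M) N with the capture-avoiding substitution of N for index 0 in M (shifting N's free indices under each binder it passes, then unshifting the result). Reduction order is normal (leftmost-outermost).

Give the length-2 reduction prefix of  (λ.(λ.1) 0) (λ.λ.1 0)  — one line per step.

  start: (λ.(λ.1) 0) (λ.λ.1 0)
  →1  (λ.λ.λ.1 0) (λ.λ.1 0)
  →2  λ.λ.1 0

Answer: after 2 steps: λ.λ.1 0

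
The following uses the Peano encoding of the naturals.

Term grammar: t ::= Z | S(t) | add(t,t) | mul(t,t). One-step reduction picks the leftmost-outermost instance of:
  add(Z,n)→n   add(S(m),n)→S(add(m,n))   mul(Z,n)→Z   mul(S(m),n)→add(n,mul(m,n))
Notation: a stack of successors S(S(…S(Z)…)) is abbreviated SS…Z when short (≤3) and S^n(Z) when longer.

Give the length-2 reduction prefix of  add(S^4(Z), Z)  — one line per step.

Answer: after 2 steps: S(S(add(SSZ, Z)))

Derivation:
  start: add(S^4(Z), Z)
  [1] S(add(SSSZ, Z))
  [2] S(S(add(SSZ, Z)))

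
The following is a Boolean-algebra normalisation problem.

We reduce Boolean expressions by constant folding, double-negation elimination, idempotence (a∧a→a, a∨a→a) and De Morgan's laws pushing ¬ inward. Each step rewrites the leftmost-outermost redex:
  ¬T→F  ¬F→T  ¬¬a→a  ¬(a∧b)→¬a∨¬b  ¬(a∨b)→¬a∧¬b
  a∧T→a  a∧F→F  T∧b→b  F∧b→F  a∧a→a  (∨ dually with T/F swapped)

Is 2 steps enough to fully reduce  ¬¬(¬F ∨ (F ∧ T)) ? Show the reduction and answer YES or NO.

  start: ¬¬(¬F ∨ (F ∧ T))
  step 1: ¬F ∨ (F ∧ T)
  step 2: T ∨ (F ∧ T)

Answer: NO — after 2 steps the term is T ∨ (F ∧ T), not yet normal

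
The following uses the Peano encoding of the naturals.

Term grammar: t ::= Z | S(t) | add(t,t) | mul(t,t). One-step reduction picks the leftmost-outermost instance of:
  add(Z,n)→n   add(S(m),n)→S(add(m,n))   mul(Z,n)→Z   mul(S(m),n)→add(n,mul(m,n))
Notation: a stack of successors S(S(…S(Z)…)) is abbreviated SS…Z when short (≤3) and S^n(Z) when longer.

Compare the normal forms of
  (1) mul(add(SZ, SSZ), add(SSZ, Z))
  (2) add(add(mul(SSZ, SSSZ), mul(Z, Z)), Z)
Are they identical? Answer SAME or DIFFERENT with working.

Term A:
  start: mul(add(SZ, SSZ), add(SSZ, Z))
  step 1: mul(S(add(Z, SSZ)), add(SSZ, Z))
  step 2: add(add(SSZ, Z), mul(add(Z, SSZ), add(SSZ, Z)))
  step 3: add(S(add(SZ, Z)), mul(add(Z, SSZ), add(SSZ, Z)))
  step 4: S(add(add(SZ, Z), mul(add(Z, SSZ), add(SSZ, Z))))
  step 5: S(add(S(add(Z, Z)), mul(add(Z, SSZ), add(SSZ, Z))))
  step 6: S(S(add(add(Z, Z), mul(add(Z, SSZ), add(SSZ, Z)))))
  step 7: S(S(add(Z, mul(add(Z, SSZ), add(SSZ, Z)))))
  step 8: S(S(mul(add(Z, SSZ), add(SSZ, Z))))
  step 9: S(S(mul(SSZ, add(SSZ, Z))))
  step 10: S(S(add(add(SSZ, Z), mul(SZ, add(SSZ, Z)))))
  step 11: S(S(add(S(add(SZ, Z)), mul(SZ, add(SSZ, Z)))))
  step 12: S(S(S(add(add(SZ, Z), mul(SZ, add(SSZ, Z))))))
  step 13: S(S(S(add(S(add(Z, Z)), mul(SZ, add(SSZ, Z))))))
  step 14: S(S(S(S(add(add(Z, Z), mul(SZ, add(SSZ, Z)))))))
  step 15: S(S(S(S(add(Z, mul(SZ, add(SSZ, Z)))))))
  step 16: S(S(S(S(mul(SZ, add(SSZ, Z))))))
  step 17: S(S(S(S(add(add(SSZ, Z), mul(Z, add(SSZ, Z)))))))
  step 18: S(S(S(S(add(S(add(SZ, Z)), mul(Z, add(SSZ, Z)))))))
  step 19: S(S(S(S(S(add(add(SZ, Z), mul(Z, add(SSZ, Z))))))))
  step 20: S(S(S(S(S(add(S(add(Z, Z)), mul(Z, add(SSZ, Z))))))))
  step 21: S(S(S(S(S(S(add(add(Z, Z), mul(Z, add(SSZ, Z)))))))))
  step 22: S(S(S(S(S(S(add(Z, mul(Z, add(SSZ, Z)))))))))
  step 23: S(S(S(S(S(S(mul(Z, add(SSZ, Z))))))))
  step 24: S^6(Z)

Term B:
  start: add(add(mul(SSZ, SSSZ), mul(Z, Z)), Z)
  step 1: add(add(add(SSSZ, mul(SZ, SSSZ)), mul(Z, Z)), Z)
  step 2: add(add(S(add(SSZ, mul(SZ, SSSZ))), mul(Z, Z)), Z)
  step 3: add(S(add(add(SSZ, mul(SZ, SSSZ)), mul(Z, Z))), Z)
  step 4: S(add(add(add(SSZ, mul(SZ, SSSZ)), mul(Z, Z)), Z))
  step 5: S(add(add(S(add(SZ, mul(SZ, SSSZ))), mul(Z, Z)), Z))
  step 6: S(add(S(add(add(SZ, mul(SZ, SSSZ)), mul(Z, Z))), Z))
  step 7: S(S(add(add(add(SZ, mul(SZ, SSSZ)), mul(Z, Z)), Z)))
  step 8: S(S(add(add(S(add(Z, mul(SZ, SSSZ))), mul(Z, Z)), Z)))
  step 9: S(S(add(S(add(add(Z, mul(SZ, SSSZ)), mul(Z, Z))), Z)))
  step 10: S(S(S(add(add(add(Z, mul(SZ, SSSZ)), mul(Z, Z)), Z))))
  step 11: S(S(S(add(add(mul(SZ, SSSZ), mul(Z, Z)), Z))))
  step 12: S(S(S(add(add(add(SSSZ, mul(Z, SSSZ)), mul(Z, Z)), Z))))
  step 13: S(S(S(add(add(S(add(SSZ, mul(Z, SSSZ))), mul(Z, Z)), Z))))
  step 14: S(S(S(add(S(add(add(SSZ, mul(Z, SSSZ)), mul(Z, Z))), Z))))
  step 15: S(S(S(S(add(add(add(SSZ, mul(Z, SSSZ)), mul(Z, Z)), Z)))))
  step 16: S(S(S(S(add(add(S(add(SZ, mul(Z, SSSZ))), mul(Z, Z)), Z)))))
  step 17: S(S(S(S(add(S(add(add(SZ, mul(Z, SSSZ)), mul(Z, Z))), Z)))))
  step 18: S(S(S(S(S(add(add(add(SZ, mul(Z, SSSZ)), mul(Z, Z)), Z))))))
  step 19: S(S(S(S(S(add(add(S(add(Z, mul(Z, SSSZ))), mul(Z, Z)), Z))))))
  step 20: S(S(S(S(S(add(S(add(add(Z, mul(Z, SSSZ)), mul(Z, Z))), Z))))))
  step 21: S(S(S(S(S(S(add(add(add(Z, mul(Z, SSSZ)), mul(Z, Z)), Z)))))))
  step 22: S(S(S(S(S(S(add(add(mul(Z, SSSZ), mul(Z, Z)), Z)))))))
  step 23: S(S(S(S(S(S(add(add(Z, mul(Z, Z)), Z)))))))
  step 24: S(S(S(S(S(S(add(mul(Z, Z), Z)))))))
  step 25: S(S(S(S(S(S(add(Z, Z)))))))
  step 26: S^6(Z)

Answer: SAME — A ⇓ S^6(Z), B ⇓ S^6(Z)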